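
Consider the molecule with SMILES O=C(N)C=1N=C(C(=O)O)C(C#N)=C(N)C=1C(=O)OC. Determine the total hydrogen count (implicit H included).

8

Walk through each heavy atom and fill implicit hydrogens from standard valence (C 4, N 3, O 2, S 2, halogen 1):
  atom 1: O, bond orders sum to 2 (valence 2) → 0 H
  atom 2: C, bond orders sum to 4 (valence 4) → 0 H
  atom 3: N, bond orders sum to 1 (valence 3) → 2 H
  atom 4: C, bond orders sum to 4 (valence 4) → 0 H
  atom 5: N, bond orders sum to 3 (valence 3) → 0 H
  atom 6: C, bond orders sum to 4 (valence 4) → 0 H
  atom 7: C, bond orders sum to 4 (valence 4) → 0 H
  atom 8: O, bond orders sum to 2 (valence 2) → 0 H
  atom 9: O, bond orders sum to 1 (valence 2) → 1 H
  atom 10: C, bond orders sum to 4 (valence 4) → 0 H
  atom 11: C, bond orders sum to 4 (valence 4) → 0 H
  atom 12: N, bond orders sum to 3 (valence 3) → 0 H
  atom 13: C, bond orders sum to 4 (valence 4) → 0 H
  atom 14: N, bond orders sum to 1 (valence 3) → 2 H
  atom 15: C, bond orders sum to 4 (valence 4) → 0 H
  atom 16: C, bond orders sum to 4 (valence 4) → 0 H
  atom 17: O, bond orders sum to 2 (valence 2) → 0 H
  atom 18: O, bond orders sum to 2 (valence 2) → 0 H
  atom 19: C, bond orders sum to 1 (valence 4) → 3 H
Total hydrogens: 8.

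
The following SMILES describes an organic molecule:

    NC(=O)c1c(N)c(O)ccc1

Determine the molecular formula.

Walk through each heavy atom and fill implicit hydrogens from standard valence (C 4, N 3, O 2, S 2, halogen 1); for lowercase aromatic atoms, an aromatic c carries 1 H when it has two neighbours and 0 H with three, and aromatic n carries 0 H:
  atom 1: N, bond orders sum to 1 (valence 3) → 2 H
  atom 2: C, bond orders sum to 4 (valence 4) → 0 H
  atom 3: O, bond orders sum to 2 (valence 2) → 0 H
  atom 4: aromatic c, 3 neighbours → 0 H
  atom 5: aromatic c, 3 neighbours → 0 H
  atom 6: N, bond orders sum to 1 (valence 3) → 2 H
  atom 7: aromatic c, 3 neighbours → 0 H
  atom 8: O, bond orders sum to 1 (valence 2) → 1 H
  atom 9: aromatic c, 2 neighbours → 1 H
  atom 10: aromatic c, 2 neighbours → 1 H
  atom 11: aromatic c, 2 neighbours → 1 H
Totals → C:7, H:8, N:2, O:2.
In Hill order: C7H8N2O2.

C7H8N2O2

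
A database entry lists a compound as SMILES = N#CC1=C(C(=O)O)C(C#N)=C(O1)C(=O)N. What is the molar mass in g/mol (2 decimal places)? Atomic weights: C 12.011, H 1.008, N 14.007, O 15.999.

205.13 g/mol

First, the molecular formula is C8H3N3O4 (counting implicit H from valence).
  C: 8 × 12.011 = 96.088
  H: 3 × 1.008 = 3.024
  N: 3 × 14.007 = 42.021
  O: 4 × 15.999 = 63.996
Sum: 8×12.011 + 3×1.008 + 3×14.007 + 4×15.999 = 205.129 → 205.13 g/mol.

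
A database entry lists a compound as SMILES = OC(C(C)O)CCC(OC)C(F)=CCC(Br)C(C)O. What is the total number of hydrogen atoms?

24

Walk through each heavy atom and fill implicit hydrogens from standard valence (C 4, N 3, O 2, S 2, halogen 1):
  atom 1: O, bond orders sum to 1 (valence 2) → 1 H
  atom 2: C, bond orders sum to 3 (valence 4) → 1 H
  atom 3: C, bond orders sum to 3 (valence 4) → 1 H
  atom 4: C, bond orders sum to 1 (valence 4) → 3 H
  atom 5: O, bond orders sum to 1 (valence 2) → 1 H
  atom 6: C, bond orders sum to 2 (valence 4) → 2 H
  atom 7: C, bond orders sum to 2 (valence 4) → 2 H
  atom 8: C, bond orders sum to 3 (valence 4) → 1 H
  atom 9: O, bond orders sum to 2 (valence 2) → 0 H
  atom 10: C, bond orders sum to 1 (valence 4) → 3 H
  atom 11: C, bond orders sum to 4 (valence 4) → 0 H
  atom 12: F (halogen, monovalent) → 0 H
  atom 13: C, bond orders sum to 3 (valence 4) → 1 H
  atom 14: C, bond orders sum to 2 (valence 4) → 2 H
  atom 15: C, bond orders sum to 3 (valence 4) → 1 H
  atom 16: Br (halogen, monovalent) → 0 H
  atom 17: C, bond orders sum to 3 (valence 4) → 1 H
  atom 18: C, bond orders sum to 1 (valence 4) → 3 H
  atom 19: O, bond orders sum to 1 (valence 2) → 1 H
Total hydrogens: 24.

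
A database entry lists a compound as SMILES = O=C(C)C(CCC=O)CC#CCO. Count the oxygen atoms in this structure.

Scan the SMILES for O atoms (remember two-letter symbols like Cl and Br are single atoms).
Oxygen count: 3.

3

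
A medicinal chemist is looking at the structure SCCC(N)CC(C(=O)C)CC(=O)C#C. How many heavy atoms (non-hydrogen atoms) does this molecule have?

Every atom symbol written in the SMILES (organic subset) is one heavy atom; implicit H are not written.
Heavy atoms by element → C:11, N:1, O:2, S:1.
Total: 15.

15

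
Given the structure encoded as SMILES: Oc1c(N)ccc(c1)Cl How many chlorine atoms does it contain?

1

Scan the SMILES for Cl atoms (remember two-letter symbols like Cl and Br are single atoms).
Chlorine count: 1.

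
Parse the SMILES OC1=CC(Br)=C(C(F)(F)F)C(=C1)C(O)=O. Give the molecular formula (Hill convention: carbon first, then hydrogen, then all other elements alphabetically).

C8H4BrF3O3

Walk through each heavy atom and fill implicit hydrogens from standard valence (C 4, N 3, O 2, S 2, halogen 1):
  atom 1: O, bond orders sum to 1 (valence 2) → 1 H
  atom 2: C, bond orders sum to 4 (valence 4) → 0 H
  atom 3: C, bond orders sum to 3 (valence 4) → 1 H
  atom 4: C, bond orders sum to 4 (valence 4) → 0 H
  atom 5: Br (halogen, monovalent) → 0 H
  atom 6: C, bond orders sum to 4 (valence 4) → 0 H
  atom 7: C, bond orders sum to 4 (valence 4) → 0 H
  atom 8: F (halogen, monovalent) → 0 H
  atom 9: F (halogen, monovalent) → 0 H
  atom 10: F (halogen, monovalent) → 0 H
  atom 11: C, bond orders sum to 4 (valence 4) → 0 H
  atom 12: C, bond orders sum to 3 (valence 4) → 1 H
  atom 13: C, bond orders sum to 4 (valence 4) → 0 H
  atom 14: O, bond orders sum to 1 (valence 2) → 1 H
  atom 15: O, bond orders sum to 2 (valence 2) → 0 H
Totals → C:8, H:4, Br:1, F:3, O:3.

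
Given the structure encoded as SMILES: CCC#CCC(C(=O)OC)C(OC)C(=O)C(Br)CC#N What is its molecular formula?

Walk through each heavy atom and fill implicit hydrogens from standard valence (C 4, N 3, O 2, S 2, halogen 1):
  atom 1: C, bond orders sum to 1 (valence 4) → 3 H
  atom 2: C, bond orders sum to 2 (valence 4) → 2 H
  atom 3: C, bond orders sum to 4 (valence 4) → 0 H
  atom 4: C, bond orders sum to 4 (valence 4) → 0 H
  atom 5: C, bond orders sum to 2 (valence 4) → 2 H
  atom 6: C, bond orders sum to 3 (valence 4) → 1 H
  atom 7: C, bond orders sum to 4 (valence 4) → 0 H
  atom 8: O, bond orders sum to 2 (valence 2) → 0 H
  atom 9: O, bond orders sum to 2 (valence 2) → 0 H
  atom 10: C, bond orders sum to 1 (valence 4) → 3 H
  atom 11: C, bond orders sum to 3 (valence 4) → 1 H
  atom 12: O, bond orders sum to 2 (valence 2) → 0 H
  atom 13: C, bond orders sum to 1 (valence 4) → 3 H
  atom 14: C, bond orders sum to 4 (valence 4) → 0 H
  atom 15: O, bond orders sum to 2 (valence 2) → 0 H
  atom 16: C, bond orders sum to 3 (valence 4) → 1 H
  atom 17: Br (halogen, monovalent) → 0 H
  atom 18: C, bond orders sum to 2 (valence 4) → 2 H
  atom 19: C, bond orders sum to 4 (valence 4) → 0 H
  atom 20: N, bond orders sum to 3 (valence 3) → 0 H
Totals → C:14, H:18, Br:1, N:1, O:4.

C14H18BrNO4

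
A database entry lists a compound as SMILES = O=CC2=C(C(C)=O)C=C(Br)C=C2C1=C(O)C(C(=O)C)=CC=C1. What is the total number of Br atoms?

1

Scan the SMILES for Br atoms (remember two-letter symbols like Cl and Br are single atoms).
Bromine count: 1.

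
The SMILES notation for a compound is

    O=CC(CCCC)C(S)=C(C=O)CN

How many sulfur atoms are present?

1

Scan the SMILES for S atoms (remember two-letter symbols like Cl and Br are single atoms).
Sulfur count: 1.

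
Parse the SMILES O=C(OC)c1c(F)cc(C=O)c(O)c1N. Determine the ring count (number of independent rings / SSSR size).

1

In SMILES, each pair of matching ring-closure digits denotes one ring-closing bond; the number of such bonds equals the number of independent rings.
Ring-closure bonds here: 1.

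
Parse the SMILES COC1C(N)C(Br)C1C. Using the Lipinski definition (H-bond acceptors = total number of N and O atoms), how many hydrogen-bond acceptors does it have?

2

N atoms: 1; O atoms: 1.
Lipinski HBA = 1 + 1 = 2.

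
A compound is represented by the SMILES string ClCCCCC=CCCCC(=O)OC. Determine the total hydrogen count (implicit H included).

Walk through each heavy atom and fill implicit hydrogens from standard valence (C 4, N 3, O 2, S 2, halogen 1):
  atom 1: Cl (halogen, monovalent) → 0 H
  atom 2: C, bond orders sum to 2 (valence 4) → 2 H
  atom 3: C, bond orders sum to 2 (valence 4) → 2 H
  atom 4: C, bond orders sum to 2 (valence 4) → 2 H
  atom 5: C, bond orders sum to 2 (valence 4) → 2 H
  atom 6: C, bond orders sum to 3 (valence 4) → 1 H
  atom 7: C, bond orders sum to 3 (valence 4) → 1 H
  atom 8: C, bond orders sum to 2 (valence 4) → 2 H
  atom 9: C, bond orders sum to 2 (valence 4) → 2 H
  atom 10: C, bond orders sum to 2 (valence 4) → 2 H
  atom 11: C, bond orders sum to 4 (valence 4) → 0 H
  atom 12: O, bond orders sum to 2 (valence 2) → 0 H
  atom 13: O, bond orders sum to 2 (valence 2) → 0 H
  atom 14: C, bond orders sum to 1 (valence 4) → 3 H
Total hydrogens: 19.

19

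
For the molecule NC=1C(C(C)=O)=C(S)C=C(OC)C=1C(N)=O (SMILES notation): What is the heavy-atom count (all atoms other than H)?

Every atom symbol written in the SMILES (organic subset) is one heavy atom; implicit H are not written.
Heavy atoms by element → C:10, N:2, O:3, S:1.
Total: 16.

16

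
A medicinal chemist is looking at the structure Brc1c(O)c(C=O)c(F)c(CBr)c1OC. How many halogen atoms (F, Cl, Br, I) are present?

Halogen atoms appear at heavy-atom positions 1, 9, 12 (2×Br, 1×F).
Other groups present: 1 aldehyde, 1 ether, 1 hydroxyl.
Halogen count: 3.

3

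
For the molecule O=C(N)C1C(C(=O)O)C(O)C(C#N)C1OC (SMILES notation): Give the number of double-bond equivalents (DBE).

5

Molecular formula: C9H12N2O5.
DoU = (2C + 2 + N − H − X) / 2, where X is the halogen count and O/S are ignored.
    = (2·9 + 2 + 2 − 12 − 0) / 2 = 10 / 2 = 5.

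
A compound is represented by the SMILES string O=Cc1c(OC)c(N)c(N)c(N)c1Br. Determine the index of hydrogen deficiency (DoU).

5

Molecular formula: C8H10BrN3O2.
DoU = (2C + 2 + N − H − X) / 2, where X is the halogen count and O/S are ignored.
    = (2·8 + 2 + 3 − 10 − 1) / 2 = 10 / 2 = 5.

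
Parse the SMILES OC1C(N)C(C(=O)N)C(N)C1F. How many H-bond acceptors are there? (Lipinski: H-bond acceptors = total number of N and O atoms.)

N atoms: 3; O atoms: 2.
Lipinski HBA = 3 + 2 = 5.

5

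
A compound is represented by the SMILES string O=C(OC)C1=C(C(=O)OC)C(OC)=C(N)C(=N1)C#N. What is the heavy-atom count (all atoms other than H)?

19

Every atom symbol written in the SMILES (organic subset) is one heavy atom; implicit H are not written.
Heavy atoms by element → C:11, N:3, O:5.
Total: 19.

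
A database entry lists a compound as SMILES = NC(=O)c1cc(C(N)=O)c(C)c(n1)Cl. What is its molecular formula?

C8H8ClN3O2

Walk through each heavy atom and fill implicit hydrogens from standard valence (C 4, N 3, O 2, S 2, halogen 1); for lowercase aromatic atoms, an aromatic c carries 1 H when it has two neighbours and 0 H with three, and aromatic n carries 0 H:
  atom 1: N, bond orders sum to 1 (valence 3) → 2 H
  atom 2: C, bond orders sum to 4 (valence 4) → 0 H
  atom 3: O, bond orders sum to 2 (valence 2) → 0 H
  atom 4: aromatic c, 3 neighbours → 0 H
  atom 5: aromatic c, 2 neighbours → 1 H
  atom 6: aromatic c, 3 neighbours → 0 H
  atom 7: C, bond orders sum to 4 (valence 4) → 0 H
  atom 8: N, bond orders sum to 1 (valence 3) → 2 H
  atom 9: O, bond orders sum to 2 (valence 2) → 0 H
  atom 10: aromatic c, 3 neighbours → 0 H
  atom 11: C, bond orders sum to 1 (valence 4) → 3 H
  atom 12: aromatic c, 3 neighbours → 0 H
  atom 13: aromatic n, 2 neighbours → 0 H
  atom 14: Cl (halogen, monovalent) → 0 H
Totals → C:8, H:8, Cl:1, N:3, O:2.
In Hill order: C8H8ClN3O2.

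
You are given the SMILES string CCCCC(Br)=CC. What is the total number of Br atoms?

1

Scan the SMILES for Br atoms (remember two-letter symbols like Cl and Br are single atoms).
Bromine count: 1.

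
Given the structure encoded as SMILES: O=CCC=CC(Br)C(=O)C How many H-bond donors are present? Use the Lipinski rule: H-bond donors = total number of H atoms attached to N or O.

Donors: find every N or O and count the H atoms it carries.
  atom 1 (O): bond orders sum to 2 → 0 H
  atom 9 (O): bond orders sum to 2 → 0 H
Lipinski HBD = 0.

0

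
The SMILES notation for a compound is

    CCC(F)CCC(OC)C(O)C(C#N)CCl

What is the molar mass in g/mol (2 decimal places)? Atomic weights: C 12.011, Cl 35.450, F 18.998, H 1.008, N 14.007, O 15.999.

251.73 g/mol

First, the molecular formula is C11H19ClFNO2 (counting implicit H from valence).
  C: 11 × 12.011 = 132.121
  Cl: 1 × 35.450 = 35.450
  F: 1 × 18.998 = 18.998
  H: 19 × 1.008 = 19.152
  N: 1 × 14.007 = 14.007
  O: 2 × 15.999 = 31.998
Sum: 11×12.011 + 1×35.450 + 1×18.998 + 19×1.008 + 1×14.007 + 2×15.999 = 251.726 → 251.73 g/mol.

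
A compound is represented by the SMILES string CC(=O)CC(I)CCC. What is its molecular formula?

Walk through each heavy atom and fill implicit hydrogens from standard valence (C 4, N 3, O 2, S 2, halogen 1):
  atom 1: C, bond orders sum to 1 (valence 4) → 3 H
  atom 2: C, bond orders sum to 4 (valence 4) → 0 H
  atom 3: O, bond orders sum to 2 (valence 2) → 0 H
  atom 4: C, bond orders sum to 2 (valence 4) → 2 H
  atom 5: C, bond orders sum to 3 (valence 4) → 1 H
  atom 6: I (halogen, monovalent) → 0 H
  atom 7: C, bond orders sum to 2 (valence 4) → 2 H
  atom 8: C, bond orders sum to 2 (valence 4) → 2 H
  atom 9: C, bond orders sum to 1 (valence 4) → 3 H
Totals → C:7, H:13, I:1, O:1.
In Hill order: C7H13IO.

C7H13IO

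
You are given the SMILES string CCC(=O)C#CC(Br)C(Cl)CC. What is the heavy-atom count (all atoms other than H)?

Every atom symbol written in the SMILES (organic subset) is one heavy atom; implicit H are not written.
Heavy atoms by element → Br:1, C:9, Cl:1, O:1.
Total: 12.

12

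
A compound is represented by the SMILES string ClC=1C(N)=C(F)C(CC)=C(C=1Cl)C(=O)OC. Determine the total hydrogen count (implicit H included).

10

Walk through each heavy atom and fill implicit hydrogens from standard valence (C 4, N 3, O 2, S 2, halogen 1):
  atom 1: Cl (halogen, monovalent) → 0 H
  atom 2: C, bond orders sum to 4 (valence 4) → 0 H
  atom 3: C, bond orders sum to 4 (valence 4) → 0 H
  atom 4: N, bond orders sum to 1 (valence 3) → 2 H
  atom 5: C, bond orders sum to 4 (valence 4) → 0 H
  atom 6: F (halogen, monovalent) → 0 H
  atom 7: C, bond orders sum to 4 (valence 4) → 0 H
  atom 8: C, bond orders sum to 2 (valence 4) → 2 H
  atom 9: C, bond orders sum to 1 (valence 4) → 3 H
  atom 10: C, bond orders sum to 4 (valence 4) → 0 H
  atom 11: C, bond orders sum to 4 (valence 4) → 0 H
  atom 12: Cl (halogen, monovalent) → 0 H
  atom 13: C, bond orders sum to 4 (valence 4) → 0 H
  atom 14: O, bond orders sum to 2 (valence 2) → 0 H
  atom 15: O, bond orders sum to 2 (valence 2) → 0 H
  atom 16: C, bond orders sum to 1 (valence 4) → 3 H
Total hydrogens: 10.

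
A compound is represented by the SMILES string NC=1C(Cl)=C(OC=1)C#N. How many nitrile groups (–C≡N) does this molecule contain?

1

The nitrile motif appears at heavy-atom position 8 in the SMILES.
Other groups present: 1 primary amine.
Nitrile count: 1.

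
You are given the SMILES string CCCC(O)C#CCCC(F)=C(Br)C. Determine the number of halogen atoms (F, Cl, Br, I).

Halogen atoms appear at heavy-atom positions 11, 13 (1×Br, 1×F).
Other groups present: 1 alkene, 1 alkyne, 1 hydroxyl.
Halogen count: 2.

2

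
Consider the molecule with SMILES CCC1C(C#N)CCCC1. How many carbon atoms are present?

9

Count every carbon token in the SMILES (each C, including those in ring-closure positions and inside branches).
Carbon count: 9.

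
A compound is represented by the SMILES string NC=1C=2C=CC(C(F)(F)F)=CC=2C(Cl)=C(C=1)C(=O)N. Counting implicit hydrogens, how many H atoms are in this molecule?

Walk through each heavy atom and fill implicit hydrogens from standard valence (C 4, N 3, O 2, S 2, halogen 1):
  atom 1: N, bond orders sum to 1 (valence 3) → 2 H
  atom 2: C, bond orders sum to 4 (valence 4) → 0 H
  atom 3: C, bond orders sum to 4 (valence 4) → 0 H
  atom 4: C, bond orders sum to 3 (valence 4) → 1 H
  atom 5: C, bond orders sum to 3 (valence 4) → 1 H
  atom 6: C, bond orders sum to 4 (valence 4) → 0 H
  atom 7: C, bond orders sum to 4 (valence 4) → 0 H
  atom 8: F (halogen, monovalent) → 0 H
  atom 9: F (halogen, monovalent) → 0 H
  atom 10: F (halogen, monovalent) → 0 H
  atom 11: C, bond orders sum to 3 (valence 4) → 1 H
  atom 12: C, bond orders sum to 4 (valence 4) → 0 H
  atom 13: C, bond orders sum to 4 (valence 4) → 0 H
  atom 14: Cl (halogen, monovalent) → 0 H
  atom 15: C, bond orders sum to 4 (valence 4) → 0 H
  atom 16: C, bond orders sum to 3 (valence 4) → 1 H
  atom 17: C, bond orders sum to 4 (valence 4) → 0 H
  atom 18: O, bond orders sum to 2 (valence 2) → 0 H
  atom 19: N, bond orders sum to 1 (valence 3) → 2 H
Total hydrogens: 8.

8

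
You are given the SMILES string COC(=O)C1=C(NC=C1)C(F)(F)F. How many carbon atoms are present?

7

Count every carbon token in the SMILES (each C, including those in ring-closure positions and inside branches).
Carbon count: 7.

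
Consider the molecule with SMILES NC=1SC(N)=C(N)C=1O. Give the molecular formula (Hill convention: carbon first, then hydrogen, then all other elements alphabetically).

Walk through each heavy atom and fill implicit hydrogens from standard valence (C 4, N 3, O 2, S 2, halogen 1):
  atom 1: N, bond orders sum to 1 (valence 3) → 2 H
  atom 2: C, bond orders sum to 4 (valence 4) → 0 H
  atom 3: S, bond orders sum to 2 (valence 2) → 0 H
  atom 4: C, bond orders sum to 4 (valence 4) → 0 H
  atom 5: N, bond orders sum to 1 (valence 3) → 2 H
  atom 6: C, bond orders sum to 4 (valence 4) → 0 H
  atom 7: N, bond orders sum to 1 (valence 3) → 2 H
  atom 8: C, bond orders sum to 4 (valence 4) → 0 H
  atom 9: O, bond orders sum to 1 (valence 2) → 1 H
Totals → C:4, H:7, N:3, O:1, S:1.
In Hill order: C4H7N3OS.

C4H7N3OS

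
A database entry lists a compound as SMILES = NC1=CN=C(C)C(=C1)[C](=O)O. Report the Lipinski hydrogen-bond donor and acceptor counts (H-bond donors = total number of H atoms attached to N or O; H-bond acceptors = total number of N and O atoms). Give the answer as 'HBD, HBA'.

Donors: find every N or O and count the H atoms it carries.
  atom 1 (N): bond orders sum to 1 → 2 H
  atom 4 (N): bond orders sum to 3 → 0 H
  atom 10 (O): bond orders sum to 2 → 0 H
  atom 11 (O): bond orders sum to 1 → 1 H
Lipinski HBD = 3.
Acceptors: N atoms = 2, O atoms = 2 → HBA = 4.

3, 4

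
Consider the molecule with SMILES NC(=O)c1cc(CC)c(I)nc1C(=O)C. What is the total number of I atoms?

1

Scan the SMILES for I atoms (remember two-letter symbols like Cl and Br are single atoms).
Iodine count: 1.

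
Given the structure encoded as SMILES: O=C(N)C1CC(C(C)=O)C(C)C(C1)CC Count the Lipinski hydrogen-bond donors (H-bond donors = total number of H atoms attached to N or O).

Donors: find every N or O and count the H atoms it carries.
  atom 1 (O): bond orders sum to 2 → 0 H
  atom 3 (N): bond orders sum to 1 → 2 H
  atom 9 (O): bond orders sum to 2 → 0 H
Lipinski HBD = 2.

2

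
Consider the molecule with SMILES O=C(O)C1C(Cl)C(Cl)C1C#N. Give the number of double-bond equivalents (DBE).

Degree of unsaturation = (number of rings) + (number of π bonds).
Ring closures in the SMILES: 1.
π bonds: 1 double bond (each 1 DoU), 1 triple bond (each 2 DoU) → 3 DoU from unsaturation.
Total DoU = 1 + 3 = 4.

4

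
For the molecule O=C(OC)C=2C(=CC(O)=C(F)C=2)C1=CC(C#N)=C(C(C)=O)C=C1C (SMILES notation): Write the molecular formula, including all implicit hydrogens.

Walk through each heavy atom and fill implicit hydrogens from standard valence (C 4, N 3, O 2, S 2, halogen 1):
  atom 1: O, bond orders sum to 2 (valence 2) → 0 H
  atom 2: C, bond orders sum to 4 (valence 4) → 0 H
  atom 3: O, bond orders sum to 2 (valence 2) → 0 H
  atom 4: C, bond orders sum to 1 (valence 4) → 3 H
  atom 5: C, bond orders sum to 4 (valence 4) → 0 H
  atom 6: C, bond orders sum to 4 (valence 4) → 0 H
  atom 7: C, bond orders sum to 3 (valence 4) → 1 H
  atom 8: C, bond orders sum to 4 (valence 4) → 0 H
  atom 9: O, bond orders sum to 1 (valence 2) → 1 H
  atom 10: C, bond orders sum to 4 (valence 4) → 0 H
  atom 11: F (halogen, monovalent) → 0 H
  atom 12: C, bond orders sum to 3 (valence 4) → 1 H
  atom 13: C, bond orders sum to 4 (valence 4) → 0 H
  atom 14: C, bond orders sum to 3 (valence 4) → 1 H
  atom 15: C, bond orders sum to 4 (valence 4) → 0 H
  atom 16: C, bond orders sum to 4 (valence 4) → 0 H
  atom 17: N, bond orders sum to 3 (valence 3) → 0 H
  atom 18: C, bond orders sum to 4 (valence 4) → 0 H
  atom 19: C, bond orders sum to 4 (valence 4) → 0 H
  atom 20: C, bond orders sum to 1 (valence 4) → 3 H
  atom 21: O, bond orders sum to 2 (valence 2) → 0 H
  atom 22: C, bond orders sum to 3 (valence 4) → 1 H
  atom 23: C, bond orders sum to 4 (valence 4) → 0 H
  atom 24: C, bond orders sum to 1 (valence 4) → 3 H
Totals → C:18, H:14, F:1, N:1, O:4.

C18H14FNO4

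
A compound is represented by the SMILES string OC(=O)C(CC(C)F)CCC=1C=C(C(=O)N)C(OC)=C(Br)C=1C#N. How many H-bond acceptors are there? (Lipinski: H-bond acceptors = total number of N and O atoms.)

N atoms: 2; O atoms: 4.
Lipinski HBA = 2 + 4 = 6.

6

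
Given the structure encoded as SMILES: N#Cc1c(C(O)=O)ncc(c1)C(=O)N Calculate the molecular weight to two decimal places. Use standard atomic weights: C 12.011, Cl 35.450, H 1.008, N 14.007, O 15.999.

First, the molecular formula is C8H5N3O3 (counting implicit H from valence).
  C: 8 × 12.011 = 96.088
  H: 5 × 1.008 = 5.040
  N: 3 × 14.007 = 42.021
  O: 3 × 15.999 = 47.997
Sum: 8×12.011 + 5×1.008 + 3×14.007 + 3×15.999 = 191.146 → 191.15 g/mol.

191.15 g/mol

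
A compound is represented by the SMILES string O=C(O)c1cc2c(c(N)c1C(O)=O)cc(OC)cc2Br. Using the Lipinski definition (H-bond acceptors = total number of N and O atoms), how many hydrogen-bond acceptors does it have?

N atoms: 1; O atoms: 5.
Lipinski HBA = 1 + 5 = 6.

6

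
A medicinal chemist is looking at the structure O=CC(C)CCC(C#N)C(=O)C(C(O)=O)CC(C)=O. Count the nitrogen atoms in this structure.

1

Scan the SMILES for N atoms (remember two-letter symbols like Cl and Br are single atoms).
Nitrogen count: 1.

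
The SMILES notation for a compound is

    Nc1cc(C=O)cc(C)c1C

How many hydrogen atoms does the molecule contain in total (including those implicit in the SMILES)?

11

Walk through each heavy atom and fill implicit hydrogens from standard valence (C 4, N 3, O 2, S 2, halogen 1); for lowercase aromatic atoms, an aromatic c carries 1 H when it has two neighbours and 0 H with three, and aromatic n carries 0 H:
  atom 1: N, bond orders sum to 1 (valence 3) → 2 H
  atom 2: aromatic c, 3 neighbours → 0 H
  atom 3: aromatic c, 2 neighbours → 1 H
  atom 4: aromatic c, 3 neighbours → 0 H
  atom 5: C, bond orders sum to 3 (valence 4) → 1 H
  atom 6: O, bond orders sum to 2 (valence 2) → 0 H
  atom 7: aromatic c, 2 neighbours → 1 H
  atom 8: aromatic c, 3 neighbours → 0 H
  atom 9: C, bond orders sum to 1 (valence 4) → 3 H
  atom 10: aromatic c, 3 neighbours → 0 H
  atom 11: C, bond orders sum to 1 (valence 4) → 3 H
Total hydrogens: 11.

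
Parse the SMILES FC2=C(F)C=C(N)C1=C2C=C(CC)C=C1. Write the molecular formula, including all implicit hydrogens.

Walk through each heavy atom and fill implicit hydrogens from standard valence (C 4, N 3, O 2, S 2, halogen 1):
  atom 1: F (halogen, monovalent) → 0 H
  atom 2: C, bond orders sum to 4 (valence 4) → 0 H
  atom 3: C, bond orders sum to 4 (valence 4) → 0 H
  atom 4: F (halogen, monovalent) → 0 H
  atom 5: C, bond orders sum to 3 (valence 4) → 1 H
  atom 6: C, bond orders sum to 4 (valence 4) → 0 H
  atom 7: N, bond orders sum to 1 (valence 3) → 2 H
  atom 8: C, bond orders sum to 4 (valence 4) → 0 H
  atom 9: C, bond orders sum to 4 (valence 4) → 0 H
  atom 10: C, bond orders sum to 3 (valence 4) → 1 H
  atom 11: C, bond orders sum to 4 (valence 4) → 0 H
  atom 12: C, bond orders sum to 2 (valence 4) → 2 H
  atom 13: C, bond orders sum to 1 (valence 4) → 3 H
  atom 14: C, bond orders sum to 3 (valence 4) → 1 H
  atom 15: C, bond orders sum to 3 (valence 4) → 1 H
Totals → C:12, H:11, F:2, N:1.

C12H11F2N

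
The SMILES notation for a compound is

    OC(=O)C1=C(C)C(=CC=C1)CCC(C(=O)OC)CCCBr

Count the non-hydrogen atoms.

21

Every atom symbol written in the SMILES (organic subset) is one heavy atom; implicit H are not written.
Heavy atoms by element → Br:1, C:16, O:4.
Total: 21.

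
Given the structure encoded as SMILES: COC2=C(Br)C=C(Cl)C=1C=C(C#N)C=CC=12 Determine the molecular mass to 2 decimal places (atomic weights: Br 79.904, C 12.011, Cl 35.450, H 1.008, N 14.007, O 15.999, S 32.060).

296.55 g/mol

First, the molecular formula is C12H7BrClNO (counting implicit H from valence).
  Br: 1 × 79.904 = 79.904
  C: 12 × 12.011 = 144.132
  Cl: 1 × 35.450 = 35.450
  H: 7 × 1.008 = 7.056
  N: 1 × 14.007 = 14.007
  O: 1 × 15.999 = 15.999
Sum: 1×79.904 + 12×12.011 + 1×35.450 + 7×1.008 + 1×14.007 + 1×15.999 = 296.548 → 296.55 g/mol.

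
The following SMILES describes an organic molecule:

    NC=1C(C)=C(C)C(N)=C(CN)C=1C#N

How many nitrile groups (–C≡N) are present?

The nitrile motif appears at heavy-atom position 13 in the SMILES.
Other groups present: 3 primary amine.
Nitrile count: 1.

1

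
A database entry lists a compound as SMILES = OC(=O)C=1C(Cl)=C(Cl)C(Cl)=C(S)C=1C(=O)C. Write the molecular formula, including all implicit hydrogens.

Walk through each heavy atom and fill implicit hydrogens from standard valence (C 4, N 3, O 2, S 2, halogen 1):
  atom 1: O, bond orders sum to 1 (valence 2) → 1 H
  atom 2: C, bond orders sum to 4 (valence 4) → 0 H
  atom 3: O, bond orders sum to 2 (valence 2) → 0 H
  atom 4: C, bond orders sum to 4 (valence 4) → 0 H
  atom 5: C, bond orders sum to 4 (valence 4) → 0 H
  atom 6: Cl (halogen, monovalent) → 0 H
  atom 7: C, bond orders sum to 4 (valence 4) → 0 H
  atom 8: Cl (halogen, monovalent) → 0 H
  atom 9: C, bond orders sum to 4 (valence 4) → 0 H
  atom 10: Cl (halogen, monovalent) → 0 H
  atom 11: C, bond orders sum to 4 (valence 4) → 0 H
  atom 12: S, bond orders sum to 1 (valence 2) → 1 H
  atom 13: C, bond orders sum to 4 (valence 4) → 0 H
  atom 14: C, bond orders sum to 4 (valence 4) → 0 H
  atom 15: O, bond orders sum to 2 (valence 2) → 0 H
  atom 16: C, bond orders sum to 1 (valence 4) → 3 H
Totals → C:9, H:5, Cl:3, O:3, S:1.

C9H5Cl3O3S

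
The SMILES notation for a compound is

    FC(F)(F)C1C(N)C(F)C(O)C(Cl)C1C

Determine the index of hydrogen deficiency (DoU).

1

Degree of unsaturation = (number of rings) + (number of π bonds).
Ring closures in the SMILES: 1.
π bonds: none → 0 DoU from unsaturation.
Total DoU = 1 + 0 = 1.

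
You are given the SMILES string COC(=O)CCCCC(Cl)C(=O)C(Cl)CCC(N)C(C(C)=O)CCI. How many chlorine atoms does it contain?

2

Scan the SMILES for Cl atoms (remember two-letter symbols like Cl and Br are single atoms).
Chlorine count: 2.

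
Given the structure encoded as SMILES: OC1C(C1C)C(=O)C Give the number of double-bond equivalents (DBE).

Degree of unsaturation = (number of rings) + (number of π bonds).
Ring closures in the SMILES: 1.
π bonds: 1 double bond (each 1 DoU) → 1 DoU from unsaturation.
Total DoU = 1 + 1 = 2.

2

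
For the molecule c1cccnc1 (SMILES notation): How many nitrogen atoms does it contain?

Scan the SMILES for N atoms (remember two-letter symbols like Cl and Br are single atoms).
Nitrogen count: 1.

1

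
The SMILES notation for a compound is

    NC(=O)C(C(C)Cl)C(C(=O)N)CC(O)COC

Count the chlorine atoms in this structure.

1

Scan the SMILES for Cl atoms (remember two-letter symbols like Cl and Br are single atoms).
Chlorine count: 1.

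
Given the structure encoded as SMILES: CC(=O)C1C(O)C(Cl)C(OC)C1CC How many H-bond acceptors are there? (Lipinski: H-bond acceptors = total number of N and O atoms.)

N atoms: 0; O atoms: 3.
Lipinski HBA = 0 + 3 = 3.

3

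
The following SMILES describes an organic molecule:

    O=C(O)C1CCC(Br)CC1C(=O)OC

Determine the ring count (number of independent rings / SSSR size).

In SMILES, each pair of matching ring-closure digits denotes one ring-closing bond; the number of such bonds equals the number of independent rings.
Ring-closure bonds here: 1.

1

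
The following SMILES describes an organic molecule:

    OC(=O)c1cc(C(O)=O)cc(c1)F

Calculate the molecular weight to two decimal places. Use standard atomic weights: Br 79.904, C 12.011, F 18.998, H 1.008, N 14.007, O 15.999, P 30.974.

184.12 g/mol

First, the molecular formula is C8H5FO4 (counting implicit H from valence).
  C: 8 × 12.011 = 96.088
  F: 1 × 18.998 = 18.998
  H: 5 × 1.008 = 5.040
  O: 4 × 15.999 = 63.996
Sum: 8×12.011 + 1×18.998 + 5×1.008 + 4×15.999 = 184.122 → 184.12 g/mol.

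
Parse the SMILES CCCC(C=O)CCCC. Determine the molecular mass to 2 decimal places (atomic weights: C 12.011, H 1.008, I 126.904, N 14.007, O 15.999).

First, the molecular formula is C9H18O (counting implicit H from valence).
  C: 9 × 12.011 = 108.099
  H: 18 × 1.008 = 18.144
  O: 1 × 15.999 = 15.999
Sum: 9×12.011 + 18×1.008 + 1×15.999 = 142.242 → 142.24 g/mol.

142.24 g/mol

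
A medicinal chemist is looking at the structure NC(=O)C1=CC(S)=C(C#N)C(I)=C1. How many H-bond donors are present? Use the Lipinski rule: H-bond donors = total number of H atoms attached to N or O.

2

Donors: find every N or O and count the H atoms it carries.
  atom 1 (N): bond orders sum to 1 → 2 H
  atom 3 (O): bond orders sum to 2 → 0 H
  atom 10 (N): bond orders sum to 3 → 0 H
Lipinski HBD = 2.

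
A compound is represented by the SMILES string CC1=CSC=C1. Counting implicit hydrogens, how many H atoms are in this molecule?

6

Walk through each heavy atom and fill implicit hydrogens from standard valence (C 4, N 3, O 2, S 2, halogen 1):
  atom 1: C, bond orders sum to 1 (valence 4) → 3 H
  atom 2: C, bond orders sum to 4 (valence 4) → 0 H
  atom 3: C, bond orders sum to 3 (valence 4) → 1 H
  atom 4: S, bond orders sum to 2 (valence 2) → 0 H
  atom 5: C, bond orders sum to 3 (valence 4) → 1 H
  atom 6: C, bond orders sum to 3 (valence 4) → 1 H
Total hydrogens: 6.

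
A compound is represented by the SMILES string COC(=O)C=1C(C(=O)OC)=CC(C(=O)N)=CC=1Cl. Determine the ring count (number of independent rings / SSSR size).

1

In SMILES, each pair of matching ring-closure digits denotes one ring-closing bond; the number of such bonds equals the number of independent rings.
Ring-closure bonds here: 1.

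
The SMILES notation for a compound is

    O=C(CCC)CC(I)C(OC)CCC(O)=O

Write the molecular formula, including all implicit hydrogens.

Walk through each heavy atom and fill implicit hydrogens from standard valence (C 4, N 3, O 2, S 2, halogen 1):
  atom 1: O, bond orders sum to 2 (valence 2) → 0 H
  atom 2: C, bond orders sum to 4 (valence 4) → 0 H
  atom 3: C, bond orders sum to 2 (valence 4) → 2 H
  atom 4: C, bond orders sum to 2 (valence 4) → 2 H
  atom 5: C, bond orders sum to 1 (valence 4) → 3 H
  atom 6: C, bond orders sum to 2 (valence 4) → 2 H
  atom 7: C, bond orders sum to 3 (valence 4) → 1 H
  atom 8: I (halogen, monovalent) → 0 H
  atom 9: C, bond orders sum to 3 (valence 4) → 1 H
  atom 10: O, bond orders sum to 2 (valence 2) → 0 H
  atom 11: C, bond orders sum to 1 (valence 4) → 3 H
  atom 12: C, bond orders sum to 2 (valence 4) → 2 H
  atom 13: C, bond orders sum to 2 (valence 4) → 2 H
  atom 14: C, bond orders sum to 4 (valence 4) → 0 H
  atom 15: O, bond orders sum to 1 (valence 2) → 1 H
  atom 16: O, bond orders sum to 2 (valence 2) → 0 H
Totals → C:11, H:19, I:1, O:4.
In Hill order: C11H19IO4.

C11H19IO4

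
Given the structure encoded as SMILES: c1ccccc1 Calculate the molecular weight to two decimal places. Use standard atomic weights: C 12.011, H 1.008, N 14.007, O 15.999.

First, the molecular formula is C6H6 (counting implicit H from valence).
  C: 6 × 12.011 = 72.066
  H: 6 × 1.008 = 6.048
Sum: 6×12.011 + 6×1.008 = 78.114 → 78.11 g/mol.

78.11 g/mol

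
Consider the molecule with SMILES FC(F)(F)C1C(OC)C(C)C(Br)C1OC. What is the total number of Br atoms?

Scan the SMILES for Br atoms (remember two-letter symbols like Cl and Br are single atoms).
Bromine count: 1.

1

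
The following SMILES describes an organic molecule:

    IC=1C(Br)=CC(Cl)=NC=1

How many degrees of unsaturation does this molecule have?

4

Degree of unsaturation = (number of rings) + (number of π bonds).
Ring closures in the SMILES: 1.
π bonds: 3 double bonds (each 1 DoU) → 3 DoU from unsaturation.
Total DoU = 1 + 3 = 4.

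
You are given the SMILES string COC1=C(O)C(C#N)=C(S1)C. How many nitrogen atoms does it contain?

1

Scan the SMILES for N atoms (remember two-letter symbols like Cl and Br are single atoms).
Nitrogen count: 1.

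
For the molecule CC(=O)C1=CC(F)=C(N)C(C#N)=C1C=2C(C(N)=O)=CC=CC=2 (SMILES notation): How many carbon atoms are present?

16

Count every carbon token in the SMILES (each C, including those in ring-closure positions and inside branches).
Carbon count: 16.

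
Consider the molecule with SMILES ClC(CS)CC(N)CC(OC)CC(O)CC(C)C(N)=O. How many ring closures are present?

0

In SMILES, each pair of matching ring-closure digits denotes one ring-closing bond; the number of such bonds equals the number of independent rings.
Ring-closure bonds here: 0.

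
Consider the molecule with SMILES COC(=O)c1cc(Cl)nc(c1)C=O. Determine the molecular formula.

Walk through each heavy atom and fill implicit hydrogens from standard valence (C 4, N 3, O 2, S 2, halogen 1); for lowercase aromatic atoms, an aromatic c carries 1 H when it has two neighbours and 0 H with three, and aromatic n carries 0 H:
  atom 1: C, bond orders sum to 1 (valence 4) → 3 H
  atom 2: O, bond orders sum to 2 (valence 2) → 0 H
  atom 3: C, bond orders sum to 4 (valence 4) → 0 H
  atom 4: O, bond orders sum to 2 (valence 2) → 0 H
  atom 5: aromatic c, 3 neighbours → 0 H
  atom 6: aromatic c, 2 neighbours → 1 H
  atom 7: aromatic c, 3 neighbours → 0 H
  atom 8: Cl (halogen, monovalent) → 0 H
  atom 9: aromatic n, 2 neighbours → 0 H
  atom 10: aromatic c, 3 neighbours → 0 H
  atom 11: aromatic c, 2 neighbours → 1 H
  atom 12: C, bond orders sum to 3 (valence 4) → 1 H
  atom 13: O, bond orders sum to 2 (valence 2) → 0 H
Totals → C:8, H:6, Cl:1, N:1, O:3.
In Hill order: C8H6ClNO3.

C8H6ClNO3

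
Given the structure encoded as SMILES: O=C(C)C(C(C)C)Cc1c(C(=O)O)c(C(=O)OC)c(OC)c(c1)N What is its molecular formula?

C17H23NO6

Walk through each heavy atom and fill implicit hydrogens from standard valence (C 4, N 3, O 2, S 2, halogen 1); for lowercase aromatic atoms, an aromatic c carries 1 H when it has two neighbours and 0 H with three, and aromatic n carries 0 H:
  atom 1: O, bond orders sum to 2 (valence 2) → 0 H
  atom 2: C, bond orders sum to 4 (valence 4) → 0 H
  atom 3: C, bond orders sum to 1 (valence 4) → 3 H
  atom 4: C, bond orders sum to 3 (valence 4) → 1 H
  atom 5: C, bond orders sum to 3 (valence 4) → 1 H
  atom 6: C, bond orders sum to 1 (valence 4) → 3 H
  atom 7: C, bond orders sum to 1 (valence 4) → 3 H
  atom 8: C, bond orders sum to 2 (valence 4) → 2 H
  atom 9: aromatic c, 3 neighbours → 0 H
  atom 10: aromatic c, 3 neighbours → 0 H
  atom 11: C, bond orders sum to 4 (valence 4) → 0 H
  atom 12: O, bond orders sum to 2 (valence 2) → 0 H
  atom 13: O, bond orders sum to 1 (valence 2) → 1 H
  atom 14: aromatic c, 3 neighbours → 0 H
  atom 15: C, bond orders sum to 4 (valence 4) → 0 H
  atom 16: O, bond orders sum to 2 (valence 2) → 0 H
  atom 17: O, bond orders sum to 2 (valence 2) → 0 H
  atom 18: C, bond orders sum to 1 (valence 4) → 3 H
  atom 19: aromatic c, 3 neighbours → 0 H
  atom 20: O, bond orders sum to 2 (valence 2) → 0 H
  atom 21: C, bond orders sum to 1 (valence 4) → 3 H
  atom 22: aromatic c, 3 neighbours → 0 H
  atom 23: aromatic c, 2 neighbours → 1 H
  atom 24: N, bond orders sum to 1 (valence 3) → 2 H
Totals → C:17, H:23, N:1, O:6.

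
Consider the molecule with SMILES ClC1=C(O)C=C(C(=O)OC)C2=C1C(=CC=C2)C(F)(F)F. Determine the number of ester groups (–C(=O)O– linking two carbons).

The ester motif appears at heavy-atom position 7 in the SMILES.
Other groups present: 1 hydroxyl.
Ester count: 1.

1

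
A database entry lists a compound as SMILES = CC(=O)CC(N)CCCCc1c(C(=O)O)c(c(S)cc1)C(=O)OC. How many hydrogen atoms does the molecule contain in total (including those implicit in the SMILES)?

Walk through each heavy atom and fill implicit hydrogens from standard valence (C 4, N 3, O 2, S 2, halogen 1); for lowercase aromatic atoms, an aromatic c carries 1 H when it has two neighbours and 0 H with three, and aromatic n carries 0 H:
  atom 1: C, bond orders sum to 1 (valence 4) → 3 H
  atom 2: C, bond orders sum to 4 (valence 4) → 0 H
  atom 3: O, bond orders sum to 2 (valence 2) → 0 H
  atom 4: C, bond orders sum to 2 (valence 4) → 2 H
  atom 5: C, bond orders sum to 3 (valence 4) → 1 H
  atom 6: N, bond orders sum to 1 (valence 3) → 2 H
  atom 7: C, bond orders sum to 2 (valence 4) → 2 H
  atom 8: C, bond orders sum to 2 (valence 4) → 2 H
  atom 9: C, bond orders sum to 2 (valence 4) → 2 H
  atom 10: C, bond orders sum to 2 (valence 4) → 2 H
  atom 11: aromatic c, 3 neighbours → 0 H
  atom 12: aromatic c, 3 neighbours → 0 H
  atom 13: C, bond orders sum to 4 (valence 4) → 0 H
  atom 14: O, bond orders sum to 2 (valence 2) → 0 H
  atom 15: O, bond orders sum to 1 (valence 2) → 1 H
  atom 16: aromatic c, 3 neighbours → 0 H
  atom 17: aromatic c, 3 neighbours → 0 H
  atom 18: S, bond orders sum to 1 (valence 2) → 1 H
  atom 19: aromatic c, 2 neighbours → 1 H
  atom 20: aromatic c, 2 neighbours → 1 H
  atom 21: C, bond orders sum to 4 (valence 4) → 0 H
  atom 22: O, bond orders sum to 2 (valence 2) → 0 H
  atom 23: O, bond orders sum to 2 (valence 2) → 0 H
  atom 24: C, bond orders sum to 1 (valence 4) → 3 H
Total hydrogens: 23.

23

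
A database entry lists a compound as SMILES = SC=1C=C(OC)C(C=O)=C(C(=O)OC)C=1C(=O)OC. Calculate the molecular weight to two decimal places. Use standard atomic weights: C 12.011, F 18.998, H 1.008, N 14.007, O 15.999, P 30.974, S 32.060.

284.28 g/mol

First, the molecular formula is C12H12O6S (counting implicit H from valence).
  C: 12 × 12.011 = 144.132
  H: 12 × 1.008 = 12.096
  O: 6 × 15.999 = 95.994
  S: 1 × 32.060 = 32.060
Sum: 12×12.011 + 12×1.008 + 6×15.999 + 1×32.060 = 284.282 → 284.28 g/mol.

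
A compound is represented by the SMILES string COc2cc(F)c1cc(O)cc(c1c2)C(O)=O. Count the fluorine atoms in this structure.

1

Scan the SMILES for F atoms (remember two-letter symbols like Cl and Br are single atoms).
Fluorine count: 1.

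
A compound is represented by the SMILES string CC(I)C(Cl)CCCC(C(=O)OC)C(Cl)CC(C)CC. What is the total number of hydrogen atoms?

27

Walk through each heavy atom and fill implicit hydrogens from standard valence (C 4, N 3, O 2, S 2, halogen 1):
  atom 1: C, bond orders sum to 1 (valence 4) → 3 H
  atom 2: C, bond orders sum to 3 (valence 4) → 1 H
  atom 3: I (halogen, monovalent) → 0 H
  atom 4: C, bond orders sum to 3 (valence 4) → 1 H
  atom 5: Cl (halogen, monovalent) → 0 H
  atom 6: C, bond orders sum to 2 (valence 4) → 2 H
  atom 7: C, bond orders sum to 2 (valence 4) → 2 H
  atom 8: C, bond orders sum to 2 (valence 4) → 2 H
  atom 9: C, bond orders sum to 3 (valence 4) → 1 H
  atom 10: C, bond orders sum to 4 (valence 4) → 0 H
  atom 11: O, bond orders sum to 2 (valence 2) → 0 H
  atom 12: O, bond orders sum to 2 (valence 2) → 0 H
  atom 13: C, bond orders sum to 1 (valence 4) → 3 H
  atom 14: C, bond orders sum to 3 (valence 4) → 1 H
  atom 15: Cl (halogen, monovalent) → 0 H
  atom 16: C, bond orders sum to 2 (valence 4) → 2 H
  atom 17: C, bond orders sum to 3 (valence 4) → 1 H
  atom 18: C, bond orders sum to 1 (valence 4) → 3 H
  atom 19: C, bond orders sum to 2 (valence 4) → 2 H
  atom 20: C, bond orders sum to 1 (valence 4) → 3 H
Total hydrogens: 27.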